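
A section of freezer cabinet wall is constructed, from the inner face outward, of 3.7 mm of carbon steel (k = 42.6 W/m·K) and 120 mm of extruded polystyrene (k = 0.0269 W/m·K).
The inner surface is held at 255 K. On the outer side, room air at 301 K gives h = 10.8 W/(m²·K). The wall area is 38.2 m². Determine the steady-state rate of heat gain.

Q ≈ 386 W

Treating each layer as a thermal resistance in series:
R_carbon steel = L/(kA) = 0.0037/(42.6×38.2) = 2.274×10^-6 K/W
R_extruded polystyrene = L/(kA) = 0.12/(0.0269×38.2) = 0.1168 K/W
R_outer film = 1/(h_o·A) = 1/(10.8×38.2) = 0.002424 K/W
R_total = 0.1192 K/W
Q = ΔT / R_total = 46 / 0.1192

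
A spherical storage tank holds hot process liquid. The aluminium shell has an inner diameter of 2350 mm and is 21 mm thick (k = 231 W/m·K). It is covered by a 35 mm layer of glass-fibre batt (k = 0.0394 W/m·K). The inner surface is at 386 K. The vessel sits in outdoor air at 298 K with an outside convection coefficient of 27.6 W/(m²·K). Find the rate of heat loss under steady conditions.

Q ≈ 1760 W

Each spherical layer contributes R = (1/r_i − 1/r_o)/(4πk):
R_aluminium shell = (1/1.175 − 1/1.196)/(4π×231) = 5.148×10^-6 K/W
R_glass-fibre batt = (1/1.196 − 1/1.231)/(4π×0.0394) = 0.04801 K/W
R_outer film = 1/(h·4πr_o²) = 1/(27.6×4π×1.231²) = 0.001903 K/W
R_total = 0.04992 K/W
Q = ΔT/R_total = 88/0.04992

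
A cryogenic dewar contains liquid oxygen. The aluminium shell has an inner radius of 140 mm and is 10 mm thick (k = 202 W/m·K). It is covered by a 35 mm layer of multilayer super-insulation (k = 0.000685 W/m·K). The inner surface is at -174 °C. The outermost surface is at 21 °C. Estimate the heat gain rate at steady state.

Q ≈ 1.33 W

Each spherical layer contributes R = (1/r_i − 1/r_o)/(4πk):
R_aluminium shell = (1/0.14 − 1/0.15)/(4π×202) = 1.876×10^-4 K/W
R_multilayer super-insulation = (1/0.15 − 1/0.185)/(4π×0.000685) = 146.5 K/W
R_total = 146.5 K/W
Q = ΔT/R_total = 195/146.5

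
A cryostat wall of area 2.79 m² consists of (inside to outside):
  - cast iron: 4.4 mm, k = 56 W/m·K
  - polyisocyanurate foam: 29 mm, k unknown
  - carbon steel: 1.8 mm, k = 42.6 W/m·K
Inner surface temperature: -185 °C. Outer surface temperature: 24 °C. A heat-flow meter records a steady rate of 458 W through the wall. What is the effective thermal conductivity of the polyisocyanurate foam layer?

k ≈ 0.0228 W/(m·K)

Thermal resistances in series:
R_cast iron = L/(kA) = 0.0044/(56×2.79) = 2.816×10^-5 K/W
R_carbon steel = L/(kA) = 0.0018/(42.6×2.79) = 1.514×10^-5 K/W
Sum of known resistances R_other = 4.331×10^-5 K/W
Total R = ΔT/Q = 209/458 = 0.4563 K/W
R_polyisocyanurate foam = R_total − R_other = 0.4563 K/W
k = L/(R·A) = 0.029/(0.4563×2.79)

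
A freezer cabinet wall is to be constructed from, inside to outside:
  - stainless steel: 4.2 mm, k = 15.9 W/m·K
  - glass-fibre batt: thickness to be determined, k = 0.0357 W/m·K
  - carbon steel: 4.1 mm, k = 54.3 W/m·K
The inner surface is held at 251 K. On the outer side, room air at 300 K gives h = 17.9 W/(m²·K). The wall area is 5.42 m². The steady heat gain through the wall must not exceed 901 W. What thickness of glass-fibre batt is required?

Thermal resistances in series:
R_stainless steel = L/(kA) = 0.0042/(15.9×5.42) = 4.874×10^-5 K/W
R_carbon steel = L/(kA) = 0.0041/(54.3×5.42) = 1.393×10^-5 K/W
R_outer film = 1/(h_o·A) = 1/(17.9×5.42) = 0.01031 K/W
Sum of the known resistances R_other = 0.01037 K/W
Required total resistance R_tot = ΔT/Q_allow = 49/901 = 0.05438 K/W
R_glass-fibre batt = R_tot − R_other = 0.04401 K/W
L = R·k·A = 0.04401×0.0357×5.42

L ≈ 8.52 mm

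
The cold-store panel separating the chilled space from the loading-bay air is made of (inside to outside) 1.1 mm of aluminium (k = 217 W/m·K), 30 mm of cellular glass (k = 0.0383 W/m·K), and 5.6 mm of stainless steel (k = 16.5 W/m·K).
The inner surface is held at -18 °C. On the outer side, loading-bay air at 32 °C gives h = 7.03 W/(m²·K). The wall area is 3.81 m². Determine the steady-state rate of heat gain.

Q ≈ 206 W

Series thermal resistances:
R_aluminium = L/(kA) = 0.0011/(217×3.81) = 1.33×10^-6 K/W
R_cellular glass = L/(kA) = 0.03/(0.0383×3.81) = 0.2056 K/W
R_stainless steel = L/(kA) = 0.0056/(16.5×3.81) = 8.908×10^-5 K/W
R_outer film = 1/(h_o·A) = 1/(7.03×3.81) = 0.03734 K/W
R_total = 0.243 K/W
Q = ΔT / R_total = 50 / 0.243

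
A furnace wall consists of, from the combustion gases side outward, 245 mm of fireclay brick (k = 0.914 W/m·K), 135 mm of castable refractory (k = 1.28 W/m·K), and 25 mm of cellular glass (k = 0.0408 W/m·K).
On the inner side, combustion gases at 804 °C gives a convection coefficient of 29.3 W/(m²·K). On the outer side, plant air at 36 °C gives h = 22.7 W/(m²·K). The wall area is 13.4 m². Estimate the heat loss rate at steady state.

Q ≈ 9670 W

Series thermal resistances:
R_inner film = 1/(h_i·A) = 1/(29.3×13.4) = 0.002547 K/W
R_fireclay brick = L/(kA) = 0.245/(0.914×13.4) = 0.02 K/W
R_castable refractory = L/(kA) = 0.135/(1.28×13.4) = 0.007871 K/W
R_cellular glass = L/(kA) = 0.025/(0.0408×13.4) = 0.04573 K/W
R_outer film = 1/(h_o·A) = 1/(22.7×13.4) = 0.003288 K/W
R_total = 0.07944 K/W
Q = ΔT / R_total = 768 / 0.07944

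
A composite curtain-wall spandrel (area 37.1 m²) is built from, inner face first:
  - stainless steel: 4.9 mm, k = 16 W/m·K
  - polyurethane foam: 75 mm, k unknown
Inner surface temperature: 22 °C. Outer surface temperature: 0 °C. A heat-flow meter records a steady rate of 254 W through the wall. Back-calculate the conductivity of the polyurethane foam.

Series thermal resistances:
R_stainless steel = L/(kA) = 0.0049/(16×37.1) = 8.255×10^-6 K/W
Sum of known resistances R_other = 8.255×10^-6 K/W
Total R = ΔT/Q = 22/254 = 0.08661 K/W
R_polyurethane foam = R_total − R_other = 0.08661 K/W
k = L/(R·A) = 0.075/(0.08661×37.1)

k ≈ 0.0233 W/(m·K)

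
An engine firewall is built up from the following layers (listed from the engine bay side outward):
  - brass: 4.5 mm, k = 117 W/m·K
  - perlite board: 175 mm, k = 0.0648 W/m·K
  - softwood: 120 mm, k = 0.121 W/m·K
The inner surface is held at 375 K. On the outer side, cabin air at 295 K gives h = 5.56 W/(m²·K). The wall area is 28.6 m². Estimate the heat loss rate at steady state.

Treating each layer as a thermal resistance in series:
R_brass = L/(kA) = 0.0045/(117×28.6) = 1.345×10^-6 K/W
R_perlite board = L/(kA) = 0.175/(0.0648×28.6) = 0.09443 K/W
R_softwood = L/(kA) = 0.12/(0.121×28.6) = 0.03468 K/W
R_outer film = 1/(h_o·A) = 1/(5.56×28.6) = 0.006289 K/W
R_total = 0.1354 K/W
Q = ΔT / R_total = 80 / 0.1354

Q ≈ 591 W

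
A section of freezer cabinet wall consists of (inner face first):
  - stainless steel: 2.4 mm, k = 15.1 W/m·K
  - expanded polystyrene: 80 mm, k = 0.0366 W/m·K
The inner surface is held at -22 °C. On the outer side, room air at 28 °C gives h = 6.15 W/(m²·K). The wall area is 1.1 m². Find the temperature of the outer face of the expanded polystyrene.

T ≈ 24.5 °C

Treating each layer as a thermal resistance in series:
R_stainless steel = L/(kA) = 0.0024/(15.1×1.1) = 1.445×10^-4 K/W
R_expanded polystyrene = L/(kA) = 0.08/(0.0366×1.1) = 1.987 K/W
R_outer film = 1/(h_o·A) = 1/(6.15×1.1) = 0.1478 K/W
R_total = 2.135 K/W;  Q = ΔT/R_total = 50/2.135 = 23.42 W
T_interface = T_inner + Q·ΣR(inner→interface) = -22 + 23.4×1.987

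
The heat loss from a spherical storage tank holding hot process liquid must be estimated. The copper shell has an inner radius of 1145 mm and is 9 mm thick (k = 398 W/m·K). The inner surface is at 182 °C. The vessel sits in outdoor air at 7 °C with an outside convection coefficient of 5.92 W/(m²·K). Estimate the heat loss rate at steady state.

Spherical conduction: R = (1/r_in − 1/r_out)/(4πk) per layer; series-sum.
R_copper shell = (1/1.145 − 1/1.154)/(4π×398) = 1.362×10^-6 K/W
R_outer film = 1/(h·4πr_o²) = 1/(5.92×4π×1.154²) = 0.01009 K/W
R_total = 0.0101 K/W
Q = ΔT/R_total = 175/0.0101

Q ≈ 17300 W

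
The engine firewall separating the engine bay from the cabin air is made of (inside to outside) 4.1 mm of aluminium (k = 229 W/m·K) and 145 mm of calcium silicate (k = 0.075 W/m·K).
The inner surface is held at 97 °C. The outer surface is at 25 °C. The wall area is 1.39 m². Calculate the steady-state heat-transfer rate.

Series thermal resistances:
R_aluminium = L/(kA) = 0.0041/(229×1.39) = 1.288×10^-5 K/W
R_calcium silicate = L/(kA) = 0.145/(0.075×1.39) = 1.391 K/W
R_total = 1.391 K/W
Q = ΔT / R_total = 72 / 1.391

Q ≈ 51.8 W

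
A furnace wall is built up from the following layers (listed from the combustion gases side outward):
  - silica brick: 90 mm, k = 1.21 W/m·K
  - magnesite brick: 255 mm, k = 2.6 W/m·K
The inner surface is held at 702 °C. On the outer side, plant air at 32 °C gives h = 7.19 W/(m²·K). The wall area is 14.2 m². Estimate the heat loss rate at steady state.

Q ≈ 30500 W

Treating each layer as a thermal resistance in series:
R_silica brick = L/(kA) = 0.09/(1.21×14.2) = 0.005238 K/W
R_magnesite brick = L/(kA) = 0.255/(2.6×14.2) = 0.006907 K/W
R_outer film = 1/(h_o·A) = 1/(7.19×14.2) = 0.009795 K/W
R_total = 0.02194 K/W
Q = ΔT / R_total = 670 / 0.02194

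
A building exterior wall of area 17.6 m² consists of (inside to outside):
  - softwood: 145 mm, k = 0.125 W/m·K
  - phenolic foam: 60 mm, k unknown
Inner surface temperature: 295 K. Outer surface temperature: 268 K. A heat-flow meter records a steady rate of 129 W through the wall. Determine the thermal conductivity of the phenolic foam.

k ≈ 0.0238 W/(m·K)

Using the resistance-network approach (series):
R_softwood = L/(kA) = 0.145/(0.125×17.6) = 0.06591 K/W
Sum of known resistances R_other = 0.06591 K/W
Total R = ΔT/Q = 27/129 = 0.2093 K/W
R_phenolic foam = R_total − R_other = 0.1434 K/W
k = L/(R·A) = 0.06/(0.1434×17.6)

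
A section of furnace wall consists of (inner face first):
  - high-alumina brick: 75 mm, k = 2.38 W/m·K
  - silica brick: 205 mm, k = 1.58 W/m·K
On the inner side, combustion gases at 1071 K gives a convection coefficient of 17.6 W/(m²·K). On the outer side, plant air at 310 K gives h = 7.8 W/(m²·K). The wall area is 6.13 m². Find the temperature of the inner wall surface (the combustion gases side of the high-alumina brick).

Thermal resistances in series:
R_inner film = 1/(h_i·A) = 1/(17.6×6.13) = 0.009269 K/W
R_high-alumina brick = L/(kA) = 0.075/(2.38×6.13) = 0.005141 K/W
R_silica brick = L/(kA) = 0.205/(1.58×6.13) = 0.02117 K/W
R_outer film = 1/(h_o·A) = 1/(7.8×6.13) = 0.02091 K/W
R_total = 0.05649 K/W;  Q = ΔT/R_total = 761/0.05649 = 13470 W
T_interface = T_inner − Q·ΣR(inner→interface) = 1071 − 13500×0.009269

T ≈ 946 K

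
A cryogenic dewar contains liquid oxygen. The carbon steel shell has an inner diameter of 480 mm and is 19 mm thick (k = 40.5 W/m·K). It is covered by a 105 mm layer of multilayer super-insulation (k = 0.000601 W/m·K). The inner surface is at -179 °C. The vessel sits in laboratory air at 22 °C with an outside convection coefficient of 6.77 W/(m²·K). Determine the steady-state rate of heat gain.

Q ≈ 1.36 W

Spherical conduction: R = (1/r_in − 1/r_out)/(4πk) per layer; series-sum.
R_carbon steel shell = (1/0.24 − 1/0.259)/(4π×40.5) = 6.006×10^-4 K/W
R_multilayer super-insulation = (1/0.259 − 1/0.364)/(4π×0.000601) = 147.5 K/W
R_outer film = 1/(h·4πr_o²) = 1/(6.77×4π×0.364²) = 0.08872 K/W
R_total = 147.6 K/W
Q = ΔT/R_total = 201/147.6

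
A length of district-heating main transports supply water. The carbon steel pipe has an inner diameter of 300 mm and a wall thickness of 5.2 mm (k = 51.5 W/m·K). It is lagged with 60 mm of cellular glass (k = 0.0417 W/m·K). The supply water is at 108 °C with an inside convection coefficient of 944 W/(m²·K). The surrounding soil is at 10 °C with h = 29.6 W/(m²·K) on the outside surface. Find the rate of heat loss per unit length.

Per-layer cylindrical resistances, series-summed:
R_inner film = 1/(h_i·2πr₁L) = 1/(944×2π×0.15×1) = 0.001124 K/W
R_carbon steel pipe wall = ln(155.2/150)/(2π×51.5×1) = 1.053×10^-4 K/W
R_cellular glass = ln(215.2/155.2)/(2π×0.0417×1) = 1.247 K/W
R_outer film = 1/(h_o·2πr_oL) = 1/(29.6×2π×0.2152×1) = 0.02499 K/W
R_total = 1.274 K/W
Q = ΔT/R_total = 98/1.274

q′ ≈ 76.9 W/m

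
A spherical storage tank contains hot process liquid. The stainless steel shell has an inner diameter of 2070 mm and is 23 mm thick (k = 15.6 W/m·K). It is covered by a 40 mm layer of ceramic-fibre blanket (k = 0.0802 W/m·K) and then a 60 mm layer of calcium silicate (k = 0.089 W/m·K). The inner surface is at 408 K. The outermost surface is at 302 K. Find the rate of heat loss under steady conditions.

For a spherical shell R = (1/r₁ − 1/r₂)/(4πk); film R = 1/(h·4πr²). In series:
R_stainless steel shell = (1/1.035 − 1/1.058)/(4π×15.6) = 1.071×10^-4 K/W
R_ceramic-fibre blanket = (1/1.058 − 1/1.098)/(4π×0.0802) = 0.03417 K/W
R_calcium silicate = (1/1.098 − 1/1.158)/(4π×0.089) = 0.04219 K/W
R_total = 0.07647 K/W
Q = ΔT/R_total = 106/0.07647

Q ≈ 1390 W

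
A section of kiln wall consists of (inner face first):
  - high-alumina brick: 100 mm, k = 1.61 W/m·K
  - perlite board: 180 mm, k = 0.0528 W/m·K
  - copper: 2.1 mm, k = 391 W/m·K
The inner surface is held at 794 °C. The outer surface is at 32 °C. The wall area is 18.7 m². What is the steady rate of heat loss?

Q ≈ 4110 W

Series thermal resistances:
R_high-alumina brick = L/(kA) = 0.1/(1.61×18.7) = 0.003321 K/W
R_perlite board = L/(kA) = 0.18/(0.0528×18.7) = 0.1823 K/W
R_copper = L/(kA) = 0.0021/(391×18.7) = 2.872×10^-7 K/W
R_total = 0.1856 K/W
Q = ΔT / R_total = 762 / 0.1856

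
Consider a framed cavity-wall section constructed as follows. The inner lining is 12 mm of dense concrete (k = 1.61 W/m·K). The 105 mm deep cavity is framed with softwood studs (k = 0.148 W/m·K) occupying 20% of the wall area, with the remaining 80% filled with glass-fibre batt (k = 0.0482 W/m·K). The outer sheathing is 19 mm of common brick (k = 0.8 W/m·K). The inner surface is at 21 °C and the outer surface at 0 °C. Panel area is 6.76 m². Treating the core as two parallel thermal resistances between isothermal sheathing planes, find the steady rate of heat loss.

Q ≈ 90.3 W

Sheathing layers in series; stud and cavity paths in parallel between them.
R_inner = 0.012/(1.61×6.76) = 0.001103 K/W
R_stud  = 0.105/(0.148×0.2×6.76) = 0.5247 K/W
R_cav   = 0.105/(0.0482×0.8×6.76) = 0.4028 K/W
1/R_core = 1/R_stud + 1/R_cav → R_core = 0.2279 K/W
R_outer = 0.019/(0.8×6.76) = 0.003513 K/W
R_total = 0.2325 K/W
Q = ΔT/R_total = 21/0.2325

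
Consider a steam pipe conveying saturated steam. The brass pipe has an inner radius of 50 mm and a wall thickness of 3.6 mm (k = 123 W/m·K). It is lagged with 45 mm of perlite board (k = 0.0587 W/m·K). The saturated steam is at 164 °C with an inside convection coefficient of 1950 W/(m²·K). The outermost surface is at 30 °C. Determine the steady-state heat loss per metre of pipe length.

q′ ≈ 81 W/m

Treating each annulus and film as a series resistance:
R_inner film = 1/(h_i·2πr₁L) = 1/(1950×2π×0.05×1) = 0.001632 K/W
R_brass pipe wall = ln(53.6/50)/(2π×123×1) = 8.996×10^-5 K/W
R_perlite board = ln(98.6/53.6)/(2π×0.0587×1) = 1.653 K/W
R_total = 1.654 K/W
Q = ΔT/R_total = 134/1.654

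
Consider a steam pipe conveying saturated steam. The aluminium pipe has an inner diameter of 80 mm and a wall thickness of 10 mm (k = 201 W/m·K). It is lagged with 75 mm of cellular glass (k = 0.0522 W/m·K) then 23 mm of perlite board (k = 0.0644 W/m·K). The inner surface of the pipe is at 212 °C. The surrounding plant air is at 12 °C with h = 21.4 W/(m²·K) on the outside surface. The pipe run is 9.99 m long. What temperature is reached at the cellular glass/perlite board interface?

Radial resistances (cylindrical: R_cond = ln(r_o/r_i)/(2πkL), R_conv = 1/(h·2πrL)):
R_aluminium pipe wall = ln(50/40)/(2π×201×9.99) = 1.769×10^-5 K/W
R_cellular glass = ln(125/50)/(2π×0.0522×9.99) = 0.2797 K/W
R_perlite board = ln(148/125)/(2π×0.0644×9.99) = 0.04178 K/W
R_outer film = 1/(h_o·2πr_oL) = 1/(21.4×2π×0.148×9.99) = 0.00503 K/W
R_total = 0.3265 K/W
Q = ΔT/R_total = 200/0.3265
Q = 613 W
T_interface = T_inner − Q·ΣR(inner→interface) = 212 − 613×0.2797

T ≈ 40.7 °C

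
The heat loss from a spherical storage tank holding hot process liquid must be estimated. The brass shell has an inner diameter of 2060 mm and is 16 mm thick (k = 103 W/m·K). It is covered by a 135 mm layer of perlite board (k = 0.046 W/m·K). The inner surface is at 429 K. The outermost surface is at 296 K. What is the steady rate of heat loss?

Q ≈ 703 W

Radial (spherical) resistances in series:
R_brass shell = (1/1.03 − 1/1.046)/(4π×103) = 1.147×10^-5 K/W
R_perlite board = (1/1.046 − 1/1.181)/(4π×0.046) = 0.1891 K/W
R_total = 0.1891 K/W
Q = ΔT/R_total = 133/0.1891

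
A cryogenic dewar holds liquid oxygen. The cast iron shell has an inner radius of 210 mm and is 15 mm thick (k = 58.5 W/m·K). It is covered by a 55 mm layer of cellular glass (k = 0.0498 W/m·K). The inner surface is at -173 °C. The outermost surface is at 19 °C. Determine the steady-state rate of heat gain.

Radial (spherical) resistances in series:
R_cast iron shell = (1/0.21 − 1/0.225)/(4π×58.5) = 4.318×10^-4 K/W
R_cellular glass = (1/0.225 − 1/0.28)/(4π×0.0498) = 1.395 K/W
R_total = 1.395 K/W
Q = ΔT/R_total = 192/1.395

Q ≈ 138 W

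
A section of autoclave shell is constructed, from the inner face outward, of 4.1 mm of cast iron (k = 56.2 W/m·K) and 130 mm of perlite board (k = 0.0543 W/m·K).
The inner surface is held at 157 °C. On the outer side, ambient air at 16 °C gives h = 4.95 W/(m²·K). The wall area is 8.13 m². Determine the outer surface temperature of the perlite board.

T ≈ 27 °C

Thermal resistances in series:
R_cast iron = L/(kA) = 0.0041/(56.2×8.13) = 8.973×10^-6 K/W
R_perlite board = L/(kA) = 0.13/(0.0543×8.13) = 0.2945 K/W
R_outer film = 1/(h_o·A) = 1/(4.95×8.13) = 0.02485 K/W
R_total = 0.3193 K/W;  Q = ΔT/R_total = 141/0.3193 = 441.5 W
T_interface = T_inner − Q·ΣR(inner→interface) = 157 − 442×0.2945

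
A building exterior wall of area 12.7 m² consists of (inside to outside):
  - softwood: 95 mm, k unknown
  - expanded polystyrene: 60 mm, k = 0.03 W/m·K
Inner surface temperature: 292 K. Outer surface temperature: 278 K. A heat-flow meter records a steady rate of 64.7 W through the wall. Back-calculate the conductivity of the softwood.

k ≈ 0.127 W/(m·K)

Model the wall as resistances in series:
R_expanded polystyrene = L/(kA) = 0.06/(0.03×12.7) = 0.1575 K/W
Sum of known resistances R_other = 0.1575 K/W
Total R = ΔT/Q = 14/64.7 = 0.2164 K/W
R_softwood = R_total − R_other = 0.0589 K/W
k = L/(R·A) = 0.095/(0.0589×12.7)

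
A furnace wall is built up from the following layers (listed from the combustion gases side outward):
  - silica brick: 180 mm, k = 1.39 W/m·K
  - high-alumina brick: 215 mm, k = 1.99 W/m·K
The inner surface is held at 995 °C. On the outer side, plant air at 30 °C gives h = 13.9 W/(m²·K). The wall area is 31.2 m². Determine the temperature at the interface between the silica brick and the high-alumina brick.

T ≈ 591 °C

Using the resistance-network approach (series):
R_silica brick = L/(kA) = 0.18/(1.39×31.2) = 0.004151 K/W
R_high-alumina brick = L/(kA) = 0.215/(1.99×31.2) = 0.003463 K/W
R_outer film = 1/(h_o·A) = 1/(13.9×31.2) = 0.002306 K/W
R_total = 0.009919 K/W;  Q = ΔT/R_total = 965/0.009919 = 97290 W
T_interface = T_inner − Q·ΣR(inner→interface) = 995 − 97300×0.004151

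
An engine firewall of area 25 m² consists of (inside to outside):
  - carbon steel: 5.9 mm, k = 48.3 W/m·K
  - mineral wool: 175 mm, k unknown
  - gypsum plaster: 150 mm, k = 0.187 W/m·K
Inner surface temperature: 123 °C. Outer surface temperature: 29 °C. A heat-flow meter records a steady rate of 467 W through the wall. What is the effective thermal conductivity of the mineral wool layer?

Series thermal resistances:
R_carbon steel = L/(kA) = 0.0059/(48.3×25) = 4.886×10^-6 K/W
R_gypsum plaster = L/(kA) = 0.15/(0.187×25) = 0.03209 K/W
Sum of known resistances R_other = 0.03209 K/W
Total R = ΔT/Q = 94/467 = 0.2013 K/W
R_mineral wool = R_total − R_other = 0.1692 K/W
k = L/(R·A) = 0.175/(0.1692×25)

k ≈ 0.0414 W/(m·K)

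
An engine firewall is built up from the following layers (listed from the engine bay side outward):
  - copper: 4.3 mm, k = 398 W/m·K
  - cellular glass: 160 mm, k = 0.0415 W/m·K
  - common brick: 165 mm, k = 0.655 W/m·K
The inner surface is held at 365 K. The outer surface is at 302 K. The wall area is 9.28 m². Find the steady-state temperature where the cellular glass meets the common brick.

Using the resistance-network approach (series):
R_copper = L/(kA) = 0.0043/(398×9.28) = 1.164×10^-6 K/W
R_cellular glass = L/(kA) = 0.16/(0.0415×9.28) = 0.4155 K/W
R_common brick = L/(kA) = 0.165/(0.655×9.28) = 0.02715 K/W
R_total = 0.4426 K/W;  Q = ΔT/R_total = 63/0.4426 = 142.3 W
T_interface = T_inner − Q·ΣR(inner→interface) = 365 − 142×0.4155

T ≈ 306 K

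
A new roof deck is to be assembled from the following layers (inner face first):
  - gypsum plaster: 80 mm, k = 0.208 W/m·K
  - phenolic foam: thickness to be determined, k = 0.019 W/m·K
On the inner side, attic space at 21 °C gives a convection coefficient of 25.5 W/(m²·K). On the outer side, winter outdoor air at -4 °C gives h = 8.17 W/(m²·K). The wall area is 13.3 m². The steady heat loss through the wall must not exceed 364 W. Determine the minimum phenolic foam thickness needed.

L ≈ 6.98 mm

Using the resistance-network approach (series):
R_inner film = 1/(h_i·A) = 1/(25.5×13.3) = 0.002949 K/W
R_gypsum plaster = L/(kA) = 0.08/(0.208×13.3) = 0.02892 K/W
R_outer film = 1/(h_o·A) = 1/(8.17×13.3) = 0.009203 K/W
Sum of the known resistances R_other = 0.04107 K/W
Required total resistance R_tot = ΔT/Q_allow = 25/364 = 0.06868 K/W
R_phenolic foam = R_tot − R_other = 0.02761 K/W
L = R·k·A = 0.02761×0.019×13.3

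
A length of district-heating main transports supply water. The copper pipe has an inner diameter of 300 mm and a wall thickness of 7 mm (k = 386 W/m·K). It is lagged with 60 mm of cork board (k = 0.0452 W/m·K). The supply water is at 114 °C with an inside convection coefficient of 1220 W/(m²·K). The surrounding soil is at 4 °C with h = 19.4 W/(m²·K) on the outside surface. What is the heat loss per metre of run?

q′ ≈ 93.4 W/m

For a radial system each layer contributes R = ln(r_out/r_in)/(2πkL); films add R = 1/(hA).
R_inner film = 1/(h_i·2πr₁L) = 1/(1220×2π×0.15×1) = 8.697×10^-4 K/W
R_copper pipe wall = ln(157/150)/(2π×386×1) = 1.881×10^-5 K/W
R_cork board = ln(217/157)/(2π×0.0452×1) = 1.14 K/W
R_outer film = 1/(h_o·2πr_oL) = 1/(19.4×2π×0.217×1) = 0.03781 K/W
R_total = 1.178 K/W
Q = ΔT/R_total = 110/1.178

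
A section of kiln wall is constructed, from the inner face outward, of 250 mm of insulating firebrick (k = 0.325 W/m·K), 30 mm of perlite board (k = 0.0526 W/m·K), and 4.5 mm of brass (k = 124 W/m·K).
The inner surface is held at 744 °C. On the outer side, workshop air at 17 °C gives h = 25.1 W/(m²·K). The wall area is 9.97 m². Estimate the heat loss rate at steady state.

Q ≈ 5250 W

Model the wall as resistances in series:
R_insulating firebrick = L/(kA) = 0.25/(0.325×9.97) = 0.07715 K/W
R_perlite board = L/(kA) = 0.03/(0.0526×9.97) = 0.05721 K/W
R_brass = L/(kA) = 0.0045/(124×9.97) = 3.64×10^-6 K/W
R_outer film = 1/(h_o·A) = 1/(25.1×9.97) = 0.003996 K/W
R_total = 0.1384 K/W
Q = ΔT / R_total = 727 / 0.1384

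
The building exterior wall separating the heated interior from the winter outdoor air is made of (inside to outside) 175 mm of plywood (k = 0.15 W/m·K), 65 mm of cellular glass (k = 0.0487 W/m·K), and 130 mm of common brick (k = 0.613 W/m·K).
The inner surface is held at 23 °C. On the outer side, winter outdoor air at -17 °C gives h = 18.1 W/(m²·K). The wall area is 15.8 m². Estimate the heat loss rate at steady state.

Thermal resistances in series:
R_plywood = L/(kA) = 0.175/(0.15×15.8) = 0.07384 K/W
R_cellular glass = L/(kA) = 0.065/(0.0487×15.8) = 0.08447 K/W
R_common brick = L/(kA) = 0.13/(0.613×15.8) = 0.01342 K/W
R_outer film = 1/(h_o·A) = 1/(18.1×15.8) = 0.003497 K/W
R_total = 0.1752 K/W
Q = ΔT / R_total = 40 / 0.1752

Q ≈ 228 W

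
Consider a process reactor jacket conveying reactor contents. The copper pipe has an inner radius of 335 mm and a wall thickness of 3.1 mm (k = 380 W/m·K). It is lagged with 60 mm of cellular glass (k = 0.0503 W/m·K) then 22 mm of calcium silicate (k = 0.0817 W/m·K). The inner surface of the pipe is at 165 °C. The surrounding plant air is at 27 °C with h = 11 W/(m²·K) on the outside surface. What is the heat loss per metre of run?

q′ ≈ 210 W/m

Per-layer cylindrical resistances, series-summed:
R_copper pipe wall = ln(338.1/335)/(2π×380×1) = 3.858×10^-6 K/W
R_cellular glass = ln(398.1/338.1)/(2π×0.0503×1) = 0.5169 K/W
R_calcium silicate = ln(420.1/398.1)/(2π×0.0817×1) = 0.1048 K/W
R_outer film = 1/(h_o·2πr_oL) = 1/(11×2π×0.4201×1) = 0.03444 K/W
R_total = 0.6561 K/W
Q = ΔT/R_total = 138/0.6561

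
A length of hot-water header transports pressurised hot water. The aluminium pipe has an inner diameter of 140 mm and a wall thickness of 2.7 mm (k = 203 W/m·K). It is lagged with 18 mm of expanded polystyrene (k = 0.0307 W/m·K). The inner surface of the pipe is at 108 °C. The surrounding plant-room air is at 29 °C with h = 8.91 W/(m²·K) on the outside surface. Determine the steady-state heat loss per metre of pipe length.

Treating each annulus and film as a series resistance:
R_aluminium pipe wall = ln(72.7/70)/(2π×203×1) = 2.967×10^-5 K/W
R_expanded polystyrene = ln(90.7/72.7)/(2π×0.0307×1) = 1.147 K/W
R_outer film = 1/(h_o·2πr_oL) = 1/(8.91×2π×0.0907×1) = 0.1969 K/W
R_total = 1.344 K/W
Q = ΔT/R_total = 79/1.344

q′ ≈ 58.8 W/m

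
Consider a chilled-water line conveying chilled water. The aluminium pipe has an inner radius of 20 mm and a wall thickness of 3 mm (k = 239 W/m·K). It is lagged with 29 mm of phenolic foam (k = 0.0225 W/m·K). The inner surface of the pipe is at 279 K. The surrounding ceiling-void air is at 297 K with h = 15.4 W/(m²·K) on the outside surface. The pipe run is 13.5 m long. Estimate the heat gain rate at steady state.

Q ≈ 40.7 W

Cylindrical conduction, so R = ln(r₂/r₁)/(2πkL) per layer, in series:
R_aluminium pipe wall = ln(23/20)/(2π×239×13.5) = 6.894×10^-6 K/W
R_phenolic foam = ln(52/23)/(2π×0.0225×13.5) = 0.4274 K/W
R_outer film = 1/(h_o·2πr_oL) = 1/(15.4×2π×0.052×13.5) = 0.01472 K/W
R_total = 0.4422 K/W
Q = ΔT/R_total = 18/0.4422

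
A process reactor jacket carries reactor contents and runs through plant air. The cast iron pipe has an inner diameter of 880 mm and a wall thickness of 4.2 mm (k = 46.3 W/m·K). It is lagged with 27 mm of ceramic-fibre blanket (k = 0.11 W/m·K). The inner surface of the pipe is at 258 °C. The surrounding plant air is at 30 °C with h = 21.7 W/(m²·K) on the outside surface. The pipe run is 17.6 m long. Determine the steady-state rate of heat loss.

Cylindrical conduction, so R = ln(r₂/r₁)/(2πkL) per layer, in series:
R_cast iron pipe wall = ln(444.2/440)/(2π×46.3×17.6) = 1.855×10^-6 K/W
R_ceramic-fibre blanket = ln(471.2/444.2)/(2π×0.11×17.6) = 0.004851 K/W
R_outer film = 1/(h_o·2πr_oL) = 1/(21.7×2π×0.4712×17.6) = 8.844×10^-4 K/W
R_total = 0.005737 K/W
Q = ΔT/R_total = 228/0.005737

Q ≈ 39700 W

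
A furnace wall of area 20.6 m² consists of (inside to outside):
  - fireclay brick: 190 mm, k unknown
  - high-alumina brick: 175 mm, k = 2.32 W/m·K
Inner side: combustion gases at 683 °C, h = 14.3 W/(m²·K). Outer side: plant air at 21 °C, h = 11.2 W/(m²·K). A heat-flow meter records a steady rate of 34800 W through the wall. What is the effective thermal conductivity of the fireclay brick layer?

Thermal resistances in series:
R_inner film = 1/(h_i·A) = 1/(14.3×20.6) = 0.003395 K/W
R_high-alumina brick = L/(kA) = 0.175/(2.32×20.6) = 0.003662 K/W
R_outer film = 1/(h_o·A) = 1/(11.2×20.6) = 0.004334 K/W
Sum of known resistances R_other = 0.01139 K/W
Total R = ΔT/Q = 662/34800 = 0.01902 K/W
R_fireclay brick = R_total − R_other = 0.007632 K/W
k = L/(R·A) = 0.19/(0.007632×20.6)

k ≈ 1.21 W/(m·K)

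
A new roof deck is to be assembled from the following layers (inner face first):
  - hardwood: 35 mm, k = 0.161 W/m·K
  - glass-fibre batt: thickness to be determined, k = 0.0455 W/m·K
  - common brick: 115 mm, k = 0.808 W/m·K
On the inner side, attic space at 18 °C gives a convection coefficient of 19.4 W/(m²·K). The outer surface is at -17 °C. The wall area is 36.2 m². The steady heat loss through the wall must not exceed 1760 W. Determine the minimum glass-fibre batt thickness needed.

Series thermal resistances:
R_inner film = 1/(h_i·A) = 1/(19.4×36.2) = 0.001424 K/W
R_hardwood = L/(kA) = 0.035/(0.161×36.2) = 0.006005 K/W
R_common brick = L/(kA) = 0.115/(0.808×36.2) = 0.003932 K/W
Sum of the known resistances R_other = 0.01136 K/W
Required total resistance R_tot = ΔT/Q_allow = 35/1760 = 0.01989 K/W
R_glass-fibre batt = R_tot − R_other = 0.008525 K/W
L = R·k·A = 0.008525×0.0455×36.2

L ≈ 14 mm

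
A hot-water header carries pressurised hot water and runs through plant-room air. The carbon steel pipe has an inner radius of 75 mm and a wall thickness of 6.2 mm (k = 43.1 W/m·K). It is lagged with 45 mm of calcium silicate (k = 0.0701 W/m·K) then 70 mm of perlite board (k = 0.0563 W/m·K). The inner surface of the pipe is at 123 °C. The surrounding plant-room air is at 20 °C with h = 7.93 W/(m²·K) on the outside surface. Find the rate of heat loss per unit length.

q′ ≈ 43.8 W/m

Radial resistances (cylindrical: R_cond = ln(r_o/r_i)/(2πkL), R_conv = 1/(h·2πrL)):
R_carbon steel pipe wall = ln(81.2/75)/(2π×43.1×1) = 2.933×10^-4 K/W
R_calcium silicate = ln(126.2/81.2)/(2π×0.0701×1) = 1.001 K/W
R_perlite board = ln(196.2/126.2)/(2π×0.0563×1) = 1.247 K/W
R_outer film = 1/(h_o·2πr_oL) = 1/(7.93×2π×0.1962×1) = 0.1023 K/W
R_total = 2.351 K/W
Q = ΔT/R_total = 103/2.351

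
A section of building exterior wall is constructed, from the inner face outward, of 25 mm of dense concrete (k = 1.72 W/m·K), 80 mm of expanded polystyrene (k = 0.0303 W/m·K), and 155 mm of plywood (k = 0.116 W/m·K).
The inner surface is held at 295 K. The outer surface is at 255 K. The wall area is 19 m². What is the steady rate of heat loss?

Model the wall as resistances in series:
R_dense concrete = L/(kA) = 0.025/(1.72×19) = 7.65×10^-4 K/W
R_expanded polystyrene = L/(kA) = 0.08/(0.0303×19) = 0.139 K/W
R_plywood = L/(kA) = 0.155/(0.116×19) = 0.07033 K/W
R_total = 0.2101 K/W
Q = ΔT / R_total = 40 / 0.2101

Q ≈ 190 W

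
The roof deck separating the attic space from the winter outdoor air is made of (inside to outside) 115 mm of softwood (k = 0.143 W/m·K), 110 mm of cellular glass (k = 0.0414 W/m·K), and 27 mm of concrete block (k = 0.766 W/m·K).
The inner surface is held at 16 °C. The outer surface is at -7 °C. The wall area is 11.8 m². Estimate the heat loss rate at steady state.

Treating each layer as a thermal resistance in series:
R_softwood = L/(kA) = 0.115/(0.143×11.8) = 0.06815 K/W
R_cellular glass = L/(kA) = 0.11/(0.0414×11.8) = 0.2252 K/W
R_concrete block = L/(kA) = 0.027/(0.766×11.8) = 0.002987 K/W
R_total = 0.2963 K/W
Q = ΔT / R_total = 23 / 0.2963

Q ≈ 77.6 W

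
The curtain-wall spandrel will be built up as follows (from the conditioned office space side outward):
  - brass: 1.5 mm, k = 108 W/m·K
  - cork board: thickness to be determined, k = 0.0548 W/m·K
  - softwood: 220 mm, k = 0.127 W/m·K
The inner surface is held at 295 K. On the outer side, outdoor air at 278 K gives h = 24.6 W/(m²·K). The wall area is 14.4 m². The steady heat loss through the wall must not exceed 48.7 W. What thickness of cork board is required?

L ≈ 178 mm

Using the resistance-network approach (series):
R_brass = L/(kA) = 0.0015/(108×14.4) = 9.645×10^-7 K/W
R_softwood = L/(kA) = 0.22/(0.127×14.4) = 0.1203 K/W
R_outer film = 1/(h_o·A) = 1/(24.6×14.4) = 0.002823 K/W
Sum of the known resistances R_other = 0.1231 K/W
Required total resistance R_tot = ΔT/Q_allow = 17/48.7 = 0.3491 K/W
R_cork board = R_tot − R_other = 0.226 K/W
L = R·k·A = 0.226×0.0548×14.4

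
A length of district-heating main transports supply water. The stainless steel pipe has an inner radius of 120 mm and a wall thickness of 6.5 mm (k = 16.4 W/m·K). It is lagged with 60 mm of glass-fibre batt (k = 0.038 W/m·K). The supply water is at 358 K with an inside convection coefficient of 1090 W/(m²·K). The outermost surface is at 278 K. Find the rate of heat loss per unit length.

Cylindrical conduction, so R = ln(r₂/r₁)/(2πkL) per layer, in series:
R_inner film = 1/(h_i·2πr₁L) = 1/(1090×2π×0.12×1) = 0.001217 K/W
R_stainless steel pipe wall = ln(126.5/120)/(2π×16.4×1) = 5.119×10^-4 K/W
R_glass-fibre batt = ln(186.5/126.5)/(2π×0.038×1) = 1.626 K/W
R_total = 1.628 K/W
Q = ΔT/R_total = 80/1.628

q′ ≈ 49.2 W/m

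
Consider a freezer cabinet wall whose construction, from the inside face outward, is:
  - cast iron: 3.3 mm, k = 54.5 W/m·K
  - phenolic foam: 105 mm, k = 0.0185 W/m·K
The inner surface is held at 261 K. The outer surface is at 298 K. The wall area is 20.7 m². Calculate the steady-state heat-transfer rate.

Q ≈ 135 W

Thermal resistances in series:
R_cast iron = L/(kA) = 0.0033/(54.5×20.7) = 2.925×10^-6 K/W
R_phenolic foam = L/(kA) = 0.105/(0.0185×20.7) = 0.2742 K/W
R_total = 0.2742 K/W
Q = ΔT / R_total = 37 / 0.2742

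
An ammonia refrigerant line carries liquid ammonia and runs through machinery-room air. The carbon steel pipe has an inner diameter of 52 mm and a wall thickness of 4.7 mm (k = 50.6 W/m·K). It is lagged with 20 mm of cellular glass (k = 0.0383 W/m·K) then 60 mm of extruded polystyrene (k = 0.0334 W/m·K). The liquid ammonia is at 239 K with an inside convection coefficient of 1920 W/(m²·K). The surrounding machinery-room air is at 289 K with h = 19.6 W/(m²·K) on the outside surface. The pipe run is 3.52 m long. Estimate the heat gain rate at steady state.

Q ≈ 29.9 W

Radial resistances (cylindrical: R_cond = ln(r_o/r_i)/(2πkL), R_conv = 1/(h·2πrL)):
R_inner film = 1/(h_i·2πr₁L) = 1/(1920×2π×0.026×3.52) = 9.057×10^-4 K/W
R_carbon steel pipe wall = ln(30.7/26)/(2π×50.6×3.52) = 1.485×10^-4 K/W
R_cellular glass = ln(50.7/30.7)/(2π×0.0383×3.52) = 0.5922 K/W
R_extruded polystyrene = ln(110.7/50.7)/(2π×0.0334×3.52) = 1.057 K/W
R_outer film = 1/(h_o·2πr_oL) = 1/(19.6×2π×0.1107×3.52) = 0.02084 K/W
R_total = 1.671 K/W
Q = ΔT/R_total = 50/1.671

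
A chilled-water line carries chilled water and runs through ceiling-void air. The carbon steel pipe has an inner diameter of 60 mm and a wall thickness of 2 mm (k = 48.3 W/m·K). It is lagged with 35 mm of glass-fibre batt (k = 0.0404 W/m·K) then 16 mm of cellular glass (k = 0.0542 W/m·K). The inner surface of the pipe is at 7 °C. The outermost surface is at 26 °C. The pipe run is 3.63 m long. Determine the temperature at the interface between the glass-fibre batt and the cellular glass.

T ≈ 22.6 °C

Per-layer cylindrical resistances, series-summed:
R_carbon steel pipe wall = ln(32/30)/(2π×48.3×3.63) = 5.858×10^-5 K/W
R_glass-fibre batt = ln(67/32)/(2π×0.0404×3.63) = 0.802 K/W
R_cellular glass = ln(83/67)/(2π×0.0542×3.63) = 0.1732 K/W
R_total = 0.9752 K/W
Q = ΔT/R_total = 19/0.9752
Q = 19.5 W
T_interface = T_inner + Q·ΣR(inner→interface) = 7 + 19.5×0.802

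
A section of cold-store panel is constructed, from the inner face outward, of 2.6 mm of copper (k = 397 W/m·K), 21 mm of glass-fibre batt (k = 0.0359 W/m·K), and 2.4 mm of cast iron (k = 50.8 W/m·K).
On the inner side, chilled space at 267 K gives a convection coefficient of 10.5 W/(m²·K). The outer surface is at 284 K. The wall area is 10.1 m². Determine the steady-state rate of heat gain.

Q ≈ 252 W

Model the wall as resistances in series:
R_inner film = 1/(h_i·A) = 1/(10.5×10.1) = 0.00943 K/W
R_copper = L/(kA) = 0.0026/(397×10.1) = 6.484×10^-7 K/W
R_glass-fibre batt = L/(kA) = 0.021/(0.0359×10.1) = 0.05792 K/W
R_cast iron = L/(kA) = 0.0024/(50.8×10.1) = 4.678×10^-6 K/W
R_total = 0.06735 K/W
Q = ΔT / R_total = 17 / 0.06735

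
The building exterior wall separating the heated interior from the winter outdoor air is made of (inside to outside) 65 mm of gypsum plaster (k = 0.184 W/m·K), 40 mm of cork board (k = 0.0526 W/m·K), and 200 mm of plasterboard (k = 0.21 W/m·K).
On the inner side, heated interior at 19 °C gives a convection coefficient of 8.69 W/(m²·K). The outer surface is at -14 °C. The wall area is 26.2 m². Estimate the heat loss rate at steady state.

Q ≈ 396 W

Using the resistance-network approach (series):
R_inner film = 1/(h_i·A) = 1/(8.69×26.2) = 0.004392 K/W
R_gypsum plaster = L/(kA) = 0.065/(0.184×26.2) = 0.01348 K/W
R_cork board = L/(kA) = 0.04/(0.0526×26.2) = 0.02903 K/W
R_plasterboard = L/(kA) = 0.2/(0.21×26.2) = 0.03635 K/W
R_total = 0.08325 K/W
Q = ΔT / R_total = 33 / 0.08325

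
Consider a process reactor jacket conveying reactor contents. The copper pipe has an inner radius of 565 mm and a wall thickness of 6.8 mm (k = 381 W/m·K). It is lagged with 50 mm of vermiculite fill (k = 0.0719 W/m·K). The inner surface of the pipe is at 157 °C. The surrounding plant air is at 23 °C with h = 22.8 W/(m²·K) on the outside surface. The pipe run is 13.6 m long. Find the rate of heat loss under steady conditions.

Q ≈ 9260 W

Per-layer cylindrical resistances, series-summed:
R_copper pipe wall = ln(571.8/565)/(2π×381×13.6) = 3.675×10^-7 K/W
R_vermiculite fill = ln(621.8/571.8)/(2π×0.0719×13.6) = 0.01364 K/W
R_outer film = 1/(h_o·2πr_oL) = 1/(22.8×2π×0.6218×13.6) = 8.255×10^-4 K/W
R_total = 0.01447 K/W
Q = ΔT/R_total = 134/0.01447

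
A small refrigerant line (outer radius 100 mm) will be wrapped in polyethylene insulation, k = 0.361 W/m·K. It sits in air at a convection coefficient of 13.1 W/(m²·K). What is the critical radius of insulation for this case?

r_cr ≈ 27.6 mm

For a cylinder r_cr = k/h = 0.361/13.1
r_cr = 27.6 mm; since the bare radius (100 mm) is above r_cr, any added insulation will reduce heat loss.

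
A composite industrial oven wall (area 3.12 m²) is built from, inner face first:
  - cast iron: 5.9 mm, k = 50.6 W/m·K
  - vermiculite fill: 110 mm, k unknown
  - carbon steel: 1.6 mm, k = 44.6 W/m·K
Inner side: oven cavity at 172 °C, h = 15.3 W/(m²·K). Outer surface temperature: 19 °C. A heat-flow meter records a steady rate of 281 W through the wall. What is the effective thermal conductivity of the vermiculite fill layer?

Series thermal resistances:
R_inner film = 1/(h_i·A) = 1/(15.3×3.12) = 0.02095 K/W
R_cast iron = L/(kA) = 0.0059/(50.6×3.12) = 3.737×10^-5 K/W
R_carbon steel = L/(kA) = 0.0016/(44.6×3.12) = 1.15×10^-5 K/W
Sum of known resistances R_other = 0.021 K/W
Total R = ΔT/Q = 153/281 = 0.5445 K/W
R_vermiculite fill = R_total − R_other = 0.5235 K/W
k = L/(R·A) = 0.11/(0.5235×3.12)

k ≈ 0.0673 W/(m·K)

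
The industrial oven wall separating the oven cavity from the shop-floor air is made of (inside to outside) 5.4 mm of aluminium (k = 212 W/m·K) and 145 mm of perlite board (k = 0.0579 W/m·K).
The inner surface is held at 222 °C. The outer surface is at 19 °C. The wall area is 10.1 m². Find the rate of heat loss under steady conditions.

Using the resistance-network approach (series):
R_aluminium = L/(kA) = 0.0054/(212×10.1) = 2.522×10^-6 K/W
R_perlite board = L/(kA) = 0.145/(0.0579×10.1) = 0.248 K/W
R_total = 0.248 K/W
Q = ΔT / R_total = 203 / 0.248

Q ≈ 819 W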